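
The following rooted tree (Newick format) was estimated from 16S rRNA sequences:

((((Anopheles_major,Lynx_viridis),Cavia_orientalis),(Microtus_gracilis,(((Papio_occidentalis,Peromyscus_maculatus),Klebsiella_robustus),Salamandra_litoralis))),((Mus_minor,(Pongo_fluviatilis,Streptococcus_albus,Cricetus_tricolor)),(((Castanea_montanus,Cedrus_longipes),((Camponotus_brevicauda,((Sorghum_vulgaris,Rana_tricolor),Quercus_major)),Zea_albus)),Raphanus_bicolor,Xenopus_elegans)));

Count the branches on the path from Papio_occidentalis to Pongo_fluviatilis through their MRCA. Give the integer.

10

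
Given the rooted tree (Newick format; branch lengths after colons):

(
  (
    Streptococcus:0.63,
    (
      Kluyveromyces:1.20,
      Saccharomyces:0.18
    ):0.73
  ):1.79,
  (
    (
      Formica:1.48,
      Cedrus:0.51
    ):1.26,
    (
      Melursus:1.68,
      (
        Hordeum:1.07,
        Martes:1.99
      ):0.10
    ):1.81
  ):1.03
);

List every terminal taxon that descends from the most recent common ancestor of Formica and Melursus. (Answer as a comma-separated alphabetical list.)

Tracing Formica: it sits inside (Formica,Cedrus).
Tracing Melursus: it sits inside (Melursus,(Hordeum,Martes)).
The smallest clade enclosing both is ((Formica,Cedrus),(Melursus,(Hordeum,Martes))); the answer is its 5 terminal taxa in alphabetical order.

Cedrus, Formica, Hordeum, Martes, Melursus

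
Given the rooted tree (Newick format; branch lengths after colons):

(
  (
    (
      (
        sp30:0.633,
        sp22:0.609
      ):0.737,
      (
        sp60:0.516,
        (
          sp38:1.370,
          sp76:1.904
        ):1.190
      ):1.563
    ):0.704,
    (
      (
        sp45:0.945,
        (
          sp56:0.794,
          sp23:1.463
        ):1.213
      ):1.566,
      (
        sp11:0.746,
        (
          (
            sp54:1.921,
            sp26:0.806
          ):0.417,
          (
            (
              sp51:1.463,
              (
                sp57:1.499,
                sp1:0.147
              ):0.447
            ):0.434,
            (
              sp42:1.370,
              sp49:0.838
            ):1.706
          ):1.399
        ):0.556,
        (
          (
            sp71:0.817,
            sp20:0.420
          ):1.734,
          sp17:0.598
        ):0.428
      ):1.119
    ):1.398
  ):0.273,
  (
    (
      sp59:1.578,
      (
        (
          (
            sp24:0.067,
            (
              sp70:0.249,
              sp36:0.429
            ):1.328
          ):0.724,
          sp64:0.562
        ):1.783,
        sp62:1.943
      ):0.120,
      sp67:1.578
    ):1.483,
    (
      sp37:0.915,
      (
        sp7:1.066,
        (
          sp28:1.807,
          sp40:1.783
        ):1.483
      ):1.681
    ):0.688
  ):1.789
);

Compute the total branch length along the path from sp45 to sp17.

4.656

The path runs sp45 → … → MRCA → … → sp17; the MRCA is the node subtending ((sp45,(sp56,sp23)),(sp11,((sp54,sp26),((sp51,(sp57,sp1)),(sp42,sp49))),((sp71,sp20),sp17))).
Branch lengths along that path: 0.945 + 1.566 + 1.119 + 0.428 + 0.598 = 4.656.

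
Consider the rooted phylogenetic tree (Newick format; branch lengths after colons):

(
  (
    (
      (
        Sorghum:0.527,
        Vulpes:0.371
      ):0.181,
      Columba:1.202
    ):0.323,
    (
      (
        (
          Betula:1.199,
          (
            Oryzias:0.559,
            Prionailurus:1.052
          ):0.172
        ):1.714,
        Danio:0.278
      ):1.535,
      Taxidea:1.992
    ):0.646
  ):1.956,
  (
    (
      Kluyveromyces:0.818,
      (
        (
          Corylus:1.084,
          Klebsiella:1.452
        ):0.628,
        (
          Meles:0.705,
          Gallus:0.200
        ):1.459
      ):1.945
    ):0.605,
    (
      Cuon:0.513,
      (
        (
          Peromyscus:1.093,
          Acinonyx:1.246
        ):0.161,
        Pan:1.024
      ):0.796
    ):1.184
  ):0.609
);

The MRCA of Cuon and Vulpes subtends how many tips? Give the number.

17

The MRCA of Cuon and Vulpes is the root, so the clade is the entire tree.
That clade contains 17 terminal taxa: Acinonyx, Betula, Columba, Corylus, Cuon, Danio, Gallus, Klebsiella, Kluyveromyces, Meles, Oryzias, Pan, Peromyscus, Prionailurus, Sorghum, Taxidea, Vulpes.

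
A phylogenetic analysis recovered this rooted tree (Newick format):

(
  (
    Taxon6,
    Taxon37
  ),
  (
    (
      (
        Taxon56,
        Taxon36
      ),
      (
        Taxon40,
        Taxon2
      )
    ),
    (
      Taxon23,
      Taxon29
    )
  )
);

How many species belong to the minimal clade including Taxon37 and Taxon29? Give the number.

8

The MRCA of Taxon37 and Taxon29 is the root, so the clade is the entire tree.
That clade contains 8 terminal taxa: Taxon2, Taxon23, Taxon29, Taxon36, Taxon37, Taxon40, Taxon56, Taxon6.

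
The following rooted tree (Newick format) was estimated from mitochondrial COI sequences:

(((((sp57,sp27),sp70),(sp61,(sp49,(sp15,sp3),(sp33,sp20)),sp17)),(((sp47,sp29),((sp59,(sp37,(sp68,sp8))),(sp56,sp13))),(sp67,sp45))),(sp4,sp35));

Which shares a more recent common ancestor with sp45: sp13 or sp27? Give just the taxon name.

The MRCA of sp45 and sp13 subtends (((sp47,sp29),((sp59,(sp37,(sp68,sp8))),(sp56,sp13))),(sp67,sp45)) (10 taxa).
The MRCA of sp45 and sp27 subtends ((((sp57,sp27),sp70),(sp61,(sp49,(sp15,sp3),(sp33,sp20)),sp17)),(((sp47,sp29),((sp59,(sp37,(sp68,sp8))),(sp56,sp13))),(sp67,sp45))) (20 taxa).
The first is nested inside the second, so sp45 shares a more recent common ancestor with sp13.

sp13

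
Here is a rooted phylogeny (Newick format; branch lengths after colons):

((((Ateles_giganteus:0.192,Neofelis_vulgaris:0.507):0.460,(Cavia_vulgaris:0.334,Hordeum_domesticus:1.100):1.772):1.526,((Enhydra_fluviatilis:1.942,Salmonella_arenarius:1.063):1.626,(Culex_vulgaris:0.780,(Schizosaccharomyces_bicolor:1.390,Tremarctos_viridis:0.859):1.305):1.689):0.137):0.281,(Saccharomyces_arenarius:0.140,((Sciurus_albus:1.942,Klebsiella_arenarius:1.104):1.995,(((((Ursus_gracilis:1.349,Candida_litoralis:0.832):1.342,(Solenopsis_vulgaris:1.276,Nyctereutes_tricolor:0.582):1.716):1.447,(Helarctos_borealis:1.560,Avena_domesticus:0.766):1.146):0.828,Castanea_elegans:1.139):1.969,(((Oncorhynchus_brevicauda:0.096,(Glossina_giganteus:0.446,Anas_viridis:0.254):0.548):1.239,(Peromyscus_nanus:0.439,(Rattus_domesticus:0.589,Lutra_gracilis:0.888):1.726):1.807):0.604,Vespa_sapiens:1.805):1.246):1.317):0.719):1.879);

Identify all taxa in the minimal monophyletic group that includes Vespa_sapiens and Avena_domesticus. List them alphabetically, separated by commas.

Anas_viridis, Avena_domesticus, Candida_litoralis, Castanea_elegans, Glossina_giganteus, Helarctos_borealis, Lutra_gracilis, Nyctereutes_tricolor, Oncorhynchus_brevicauda, Peromyscus_nanus, Rattus_domesticus, Solenopsis_vulgaris, Ursus_gracilis, Vespa_sapiens

Tracing Vespa_sapiens: it sits inside (((Oncorhynchus_brevicauda,(Glossina_giganteus,Anas_viridis)),(Peromyscus_nanus,(Rattus_domesticus,Lutra_gracilis))),Vespa_sapiens).
Tracing Avena_domesticus: it sits inside (Helarctos_borealis,Avena_domesticus).
The smallest clade enclosing both is (((((Ursus_gracilis,Candida_litoralis),(Solenopsis_vulgaris,Nyctereutes_tricolor)),(Helarctos_borealis,Avena_domesticus)),Castanea_elegans),(((Oncorhynchus_brevicauda,(Glossina_giganteus,Anas_viridis)),(Peromyscus_nanus,(Rattus_domesticus,Lutra_gracilis))),Vespa_sapiens)); the answer is its 14 terminal taxa in alphabetical order.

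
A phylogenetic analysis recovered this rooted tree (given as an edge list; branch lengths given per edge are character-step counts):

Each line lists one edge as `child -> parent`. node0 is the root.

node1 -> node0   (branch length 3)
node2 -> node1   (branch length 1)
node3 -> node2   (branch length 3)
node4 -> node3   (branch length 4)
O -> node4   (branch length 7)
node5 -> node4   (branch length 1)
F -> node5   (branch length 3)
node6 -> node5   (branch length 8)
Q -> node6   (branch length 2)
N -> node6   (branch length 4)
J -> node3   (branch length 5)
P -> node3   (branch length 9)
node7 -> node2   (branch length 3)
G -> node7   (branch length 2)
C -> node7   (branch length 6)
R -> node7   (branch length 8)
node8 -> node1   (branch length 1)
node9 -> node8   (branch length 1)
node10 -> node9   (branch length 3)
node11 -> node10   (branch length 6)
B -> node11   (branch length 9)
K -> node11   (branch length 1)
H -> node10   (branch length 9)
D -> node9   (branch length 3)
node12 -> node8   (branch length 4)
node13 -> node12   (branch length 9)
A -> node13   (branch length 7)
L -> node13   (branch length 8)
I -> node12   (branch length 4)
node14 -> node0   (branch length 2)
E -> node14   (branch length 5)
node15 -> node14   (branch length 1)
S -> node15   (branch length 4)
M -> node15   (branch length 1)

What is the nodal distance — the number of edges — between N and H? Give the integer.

10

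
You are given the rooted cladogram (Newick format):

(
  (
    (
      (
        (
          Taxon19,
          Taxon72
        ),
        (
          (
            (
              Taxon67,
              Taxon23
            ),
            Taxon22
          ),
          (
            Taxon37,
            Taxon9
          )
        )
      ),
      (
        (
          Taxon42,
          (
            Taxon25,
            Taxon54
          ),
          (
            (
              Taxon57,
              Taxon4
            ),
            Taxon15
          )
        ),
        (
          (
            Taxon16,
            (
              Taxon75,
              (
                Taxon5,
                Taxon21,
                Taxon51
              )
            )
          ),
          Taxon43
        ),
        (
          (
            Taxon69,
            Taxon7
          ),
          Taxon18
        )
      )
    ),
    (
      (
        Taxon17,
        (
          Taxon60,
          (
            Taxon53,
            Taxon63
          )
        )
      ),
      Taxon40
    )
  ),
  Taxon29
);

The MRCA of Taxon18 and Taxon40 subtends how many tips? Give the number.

The MRCA of Taxon18 and Taxon40 is the node subtending ((((Taxon19,Taxon72),(((Taxon67,Taxon23),Taxon22),(Taxon37,Taxon9))),((Taxon42,(Taxon25,Taxon54),((Taxon57,Taxon4),Taxon15)),((Taxon16,(Taxon75,(Taxon5,Taxon21,Taxon51))),Taxon43),((Taxon69,Taxon7),Taxon18))),((Taxon17,(Taxon60,(Taxon53,Taxon63))),Taxon40)).
That clade contains 27 terminal taxa: Taxon15, Taxon16, Taxon17, Taxon18, Taxon19, Taxon21, Taxon22, Taxon23, Taxon25, Taxon37, Taxon4, Taxon40, Taxon42, Taxon43, Taxon5, Taxon51, Taxon53, Taxon54, Taxon57, Taxon60, Taxon63, Taxon67, Taxon69, Taxon7, Taxon72, Taxon75, Taxon9.

27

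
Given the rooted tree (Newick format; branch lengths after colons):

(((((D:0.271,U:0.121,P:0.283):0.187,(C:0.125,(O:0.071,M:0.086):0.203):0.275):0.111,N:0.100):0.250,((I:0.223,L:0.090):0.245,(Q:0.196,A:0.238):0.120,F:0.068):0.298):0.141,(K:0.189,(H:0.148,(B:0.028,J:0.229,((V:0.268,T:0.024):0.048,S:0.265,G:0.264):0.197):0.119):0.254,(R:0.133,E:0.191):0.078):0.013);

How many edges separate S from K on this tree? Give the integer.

5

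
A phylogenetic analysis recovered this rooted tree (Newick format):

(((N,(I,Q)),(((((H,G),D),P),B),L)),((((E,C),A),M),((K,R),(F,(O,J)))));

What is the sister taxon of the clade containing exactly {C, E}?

A

The clade containing exactly {C, E} attaches to the tree at the node subtending ((E,C),A).
The other lineage descending from that same node — the sister group — is the single tip A.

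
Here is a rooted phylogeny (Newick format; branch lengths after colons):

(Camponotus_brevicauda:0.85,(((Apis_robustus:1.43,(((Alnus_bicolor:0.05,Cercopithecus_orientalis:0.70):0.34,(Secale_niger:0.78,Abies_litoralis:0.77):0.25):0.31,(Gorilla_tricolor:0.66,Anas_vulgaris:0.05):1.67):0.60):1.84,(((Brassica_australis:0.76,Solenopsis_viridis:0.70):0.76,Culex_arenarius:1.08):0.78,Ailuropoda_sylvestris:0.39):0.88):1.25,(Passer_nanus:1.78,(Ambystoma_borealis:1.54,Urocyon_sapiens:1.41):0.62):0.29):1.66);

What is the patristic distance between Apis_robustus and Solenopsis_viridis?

The path runs Apis_robustus → … → MRCA → … → Solenopsis_viridis; the MRCA is the node subtending ((Apis_robustus,(((Alnus_bicolor,Cercopithecus_orientalis),(Secale_niger,Abies_litoralis)),(Gorilla_tricolor,Anas_vulgaris))),(((Brassica_australis,Solenopsis_viridis),Culex_arenarius),Ailuropoda_sylvestris)).
Branch lengths along that path: 1.43 + 1.84 + 0.88 + 0.78 + 0.76 + 0.70 = 6.39.

6.39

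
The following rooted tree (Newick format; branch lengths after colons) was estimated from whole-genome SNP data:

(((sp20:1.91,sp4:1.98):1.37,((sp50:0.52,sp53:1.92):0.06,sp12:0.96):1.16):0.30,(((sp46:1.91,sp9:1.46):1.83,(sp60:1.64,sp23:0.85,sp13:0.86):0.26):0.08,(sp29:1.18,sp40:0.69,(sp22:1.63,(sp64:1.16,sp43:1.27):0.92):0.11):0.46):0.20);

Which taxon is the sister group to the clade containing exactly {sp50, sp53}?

sp12

The clade containing exactly {sp50, sp53} attaches to the tree at the node subtending ((sp50,sp53),sp12).
The other lineage descending from that same node — the sister group — is the single tip sp12.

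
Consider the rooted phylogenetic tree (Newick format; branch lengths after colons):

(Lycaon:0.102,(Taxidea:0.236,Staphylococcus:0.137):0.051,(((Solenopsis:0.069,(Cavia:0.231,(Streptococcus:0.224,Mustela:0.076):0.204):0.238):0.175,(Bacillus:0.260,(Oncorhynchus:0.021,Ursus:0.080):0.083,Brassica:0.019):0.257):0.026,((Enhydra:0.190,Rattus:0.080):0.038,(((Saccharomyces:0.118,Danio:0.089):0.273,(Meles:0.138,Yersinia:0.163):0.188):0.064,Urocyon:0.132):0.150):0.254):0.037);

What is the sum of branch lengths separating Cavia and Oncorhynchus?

1.005

The path runs Cavia → … → MRCA → … → Oncorhynchus; the MRCA is the node subtending ((Solenopsis,(Cavia,(Streptococcus,Mustela))),(Bacillus,(Oncorhynchus,Ursus),Brassica)).
Branch lengths along that path: 0.231 + 0.238 + 0.175 + 0.257 + 0.083 + 0.021 = 1.005.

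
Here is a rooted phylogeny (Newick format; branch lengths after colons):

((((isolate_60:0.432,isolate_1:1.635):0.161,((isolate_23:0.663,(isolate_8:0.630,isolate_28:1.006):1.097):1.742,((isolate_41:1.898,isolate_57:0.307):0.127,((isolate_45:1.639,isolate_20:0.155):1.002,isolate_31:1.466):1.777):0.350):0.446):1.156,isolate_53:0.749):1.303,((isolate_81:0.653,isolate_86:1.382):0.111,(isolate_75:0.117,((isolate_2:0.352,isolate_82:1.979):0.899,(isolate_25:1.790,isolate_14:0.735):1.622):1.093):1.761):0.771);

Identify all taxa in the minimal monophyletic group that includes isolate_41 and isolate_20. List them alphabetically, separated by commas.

isolate_20, isolate_31, isolate_41, isolate_45, isolate_57

Tracing isolate_41: it sits inside (isolate_41,isolate_57).
Tracing isolate_20: it sits inside (isolate_45,isolate_20).
The smallest clade enclosing both is ((isolate_41,isolate_57),((isolate_45,isolate_20),isolate_31)); the answer is its 5 terminal taxa in alphabetical order.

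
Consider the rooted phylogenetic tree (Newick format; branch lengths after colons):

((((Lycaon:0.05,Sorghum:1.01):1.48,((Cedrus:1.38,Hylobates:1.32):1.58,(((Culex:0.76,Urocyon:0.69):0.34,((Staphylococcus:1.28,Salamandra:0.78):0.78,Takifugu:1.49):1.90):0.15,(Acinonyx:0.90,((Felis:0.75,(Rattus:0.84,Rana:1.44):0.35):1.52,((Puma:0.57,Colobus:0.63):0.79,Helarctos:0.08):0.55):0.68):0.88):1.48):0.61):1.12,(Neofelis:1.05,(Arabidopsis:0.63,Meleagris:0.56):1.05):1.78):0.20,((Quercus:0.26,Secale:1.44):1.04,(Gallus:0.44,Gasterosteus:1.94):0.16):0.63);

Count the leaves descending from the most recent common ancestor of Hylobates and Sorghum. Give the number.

16

The MRCA of Hylobates and Sorghum is the node subtending ((Lycaon,Sorghum),((Cedrus,Hylobates),(((Culex,Urocyon),((Staphylococcus,Salamandra),Takifugu)),(Acinonyx,((Felis,(Rattus,Rana)),((Puma,Colobus),Helarctos)))))).
That clade contains 16 terminal taxa: Acinonyx, Cedrus, Colobus, Culex, Felis, Helarctos, Hylobates, Lycaon, Puma, Rana, Rattus, Salamandra, Sorghum, Staphylococcus, Takifugu, Urocyon.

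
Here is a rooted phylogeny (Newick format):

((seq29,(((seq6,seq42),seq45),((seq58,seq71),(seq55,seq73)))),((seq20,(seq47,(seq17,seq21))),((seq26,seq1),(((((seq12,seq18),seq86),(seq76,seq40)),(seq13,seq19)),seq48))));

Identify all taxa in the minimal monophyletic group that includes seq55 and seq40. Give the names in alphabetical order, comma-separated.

seq1, seq12, seq13, seq17, seq18, seq19, seq20, seq21, seq26, seq29, seq40, seq42, seq45, seq47, seq48, seq55, seq58, seq6, seq71, seq73, seq76, seq86

Tracing seq55: it sits inside (seq55,seq73).
Tracing seq40: it sits inside (seq76,seq40).
The smallest clade enclosing both is the whole tree (their MRCA is the root), so the answer is all 22 tips in alphabetical order.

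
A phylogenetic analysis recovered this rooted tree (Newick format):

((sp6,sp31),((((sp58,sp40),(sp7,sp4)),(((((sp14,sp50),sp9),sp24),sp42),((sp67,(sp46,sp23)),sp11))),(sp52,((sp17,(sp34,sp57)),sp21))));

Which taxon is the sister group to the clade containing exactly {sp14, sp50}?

The clade containing exactly {sp14, sp50} attaches to the tree at the node subtending ((sp14,sp50),sp9).
The other lineage descending from that same node — the sister group — is the single tip sp9.

sp9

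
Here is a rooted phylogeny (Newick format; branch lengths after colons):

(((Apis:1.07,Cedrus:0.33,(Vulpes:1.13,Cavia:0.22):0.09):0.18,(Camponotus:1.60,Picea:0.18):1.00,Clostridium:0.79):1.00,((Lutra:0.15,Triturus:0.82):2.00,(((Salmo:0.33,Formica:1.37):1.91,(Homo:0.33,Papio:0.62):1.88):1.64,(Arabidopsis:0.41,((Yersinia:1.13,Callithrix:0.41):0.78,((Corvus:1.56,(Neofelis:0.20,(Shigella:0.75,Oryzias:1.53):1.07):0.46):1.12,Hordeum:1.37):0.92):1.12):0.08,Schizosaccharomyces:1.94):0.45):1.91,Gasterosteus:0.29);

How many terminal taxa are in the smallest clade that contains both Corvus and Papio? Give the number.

13

The MRCA of Corvus and Papio is the node subtending (((Salmo,Formica),(Homo,Papio)),(Arabidopsis,((Yersinia,Callithrix),((Corvus,(Neofelis,(Shigella,Oryzias))),Hordeum))),Schizosaccharomyces).
That clade contains 13 terminal taxa: Arabidopsis, Callithrix, Corvus, Formica, Homo, Hordeum, Neofelis, Oryzias, Papio, Salmo, Schizosaccharomyces, Shigella, Yersinia.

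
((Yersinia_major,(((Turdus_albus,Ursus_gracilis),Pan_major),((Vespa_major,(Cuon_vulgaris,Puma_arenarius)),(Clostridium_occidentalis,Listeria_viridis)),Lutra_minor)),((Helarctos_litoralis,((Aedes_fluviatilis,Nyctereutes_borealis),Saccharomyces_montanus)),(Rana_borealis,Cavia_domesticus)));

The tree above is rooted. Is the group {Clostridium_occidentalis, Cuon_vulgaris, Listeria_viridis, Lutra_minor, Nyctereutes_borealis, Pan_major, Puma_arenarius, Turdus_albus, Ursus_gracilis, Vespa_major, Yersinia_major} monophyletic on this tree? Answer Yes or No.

No

The MRCA of the listed taxa is the root, so the smallest clade containing them is the whole tree.
That clade also contains Aedes_fluviatilis, Cavia_domesticus, Helarctos_litoralis, Rana_borealis, Saccharomyces_montanus, which are not in the proposed group, so the group is not monophyletic.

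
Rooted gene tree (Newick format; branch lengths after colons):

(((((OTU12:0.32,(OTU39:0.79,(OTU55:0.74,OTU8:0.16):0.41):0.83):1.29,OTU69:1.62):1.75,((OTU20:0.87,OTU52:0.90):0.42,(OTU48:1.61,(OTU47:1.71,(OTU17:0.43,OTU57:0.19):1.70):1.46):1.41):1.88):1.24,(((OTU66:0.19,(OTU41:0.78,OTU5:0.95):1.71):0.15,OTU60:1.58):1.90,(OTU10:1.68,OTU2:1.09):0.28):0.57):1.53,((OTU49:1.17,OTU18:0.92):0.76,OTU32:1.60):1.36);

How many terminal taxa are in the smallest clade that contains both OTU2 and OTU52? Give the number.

17

The MRCA of OTU2 and OTU52 is the node subtending ((((OTU12,(OTU39,(OTU55,OTU8))),OTU69),((OTU20,OTU52),(OTU48,(OTU47,(OTU17,OTU57))))),(((OTU66,(OTU41,OTU5)),OTU60),(OTU10,OTU2))).
That clade contains 17 terminal taxa: OTU10, OTU12, OTU17, OTU2, OTU20, OTU39, OTU41, OTU47, OTU48, OTU5, OTU52, OTU55, OTU57, OTU60, OTU66, OTU69, OTU8.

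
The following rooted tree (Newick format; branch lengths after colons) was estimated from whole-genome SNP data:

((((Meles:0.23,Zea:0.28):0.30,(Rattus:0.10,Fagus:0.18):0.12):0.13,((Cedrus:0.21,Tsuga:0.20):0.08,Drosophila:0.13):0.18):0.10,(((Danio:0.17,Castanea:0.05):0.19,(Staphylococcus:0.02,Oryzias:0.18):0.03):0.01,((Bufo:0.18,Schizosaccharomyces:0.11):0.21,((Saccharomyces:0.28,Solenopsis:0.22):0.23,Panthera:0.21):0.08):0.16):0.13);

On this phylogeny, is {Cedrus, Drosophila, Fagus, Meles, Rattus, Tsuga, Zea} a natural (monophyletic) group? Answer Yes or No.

The most recent common ancestor of these taxa subtends (((Meles,Zea),(Rattus,Fagus)),((Cedrus,Tsuga),Drosophila)).
That clade has exactly 7 tips — every listed taxon and nothing else — so the group is monophyletic.

Yes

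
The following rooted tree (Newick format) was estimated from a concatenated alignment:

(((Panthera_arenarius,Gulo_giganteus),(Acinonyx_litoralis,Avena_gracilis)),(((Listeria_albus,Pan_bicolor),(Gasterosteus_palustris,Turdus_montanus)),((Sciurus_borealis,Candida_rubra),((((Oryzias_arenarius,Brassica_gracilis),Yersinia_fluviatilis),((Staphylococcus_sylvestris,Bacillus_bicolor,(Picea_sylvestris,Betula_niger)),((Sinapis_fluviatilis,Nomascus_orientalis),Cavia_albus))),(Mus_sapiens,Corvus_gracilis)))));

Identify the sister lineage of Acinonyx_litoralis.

Avena_gracilis

Acinonyx_litoralis attaches to the tree at the node subtending (Acinonyx_litoralis,Avena_gracilis).
The other lineage descending from that same node — the sister group — is the single tip Avena_gracilis.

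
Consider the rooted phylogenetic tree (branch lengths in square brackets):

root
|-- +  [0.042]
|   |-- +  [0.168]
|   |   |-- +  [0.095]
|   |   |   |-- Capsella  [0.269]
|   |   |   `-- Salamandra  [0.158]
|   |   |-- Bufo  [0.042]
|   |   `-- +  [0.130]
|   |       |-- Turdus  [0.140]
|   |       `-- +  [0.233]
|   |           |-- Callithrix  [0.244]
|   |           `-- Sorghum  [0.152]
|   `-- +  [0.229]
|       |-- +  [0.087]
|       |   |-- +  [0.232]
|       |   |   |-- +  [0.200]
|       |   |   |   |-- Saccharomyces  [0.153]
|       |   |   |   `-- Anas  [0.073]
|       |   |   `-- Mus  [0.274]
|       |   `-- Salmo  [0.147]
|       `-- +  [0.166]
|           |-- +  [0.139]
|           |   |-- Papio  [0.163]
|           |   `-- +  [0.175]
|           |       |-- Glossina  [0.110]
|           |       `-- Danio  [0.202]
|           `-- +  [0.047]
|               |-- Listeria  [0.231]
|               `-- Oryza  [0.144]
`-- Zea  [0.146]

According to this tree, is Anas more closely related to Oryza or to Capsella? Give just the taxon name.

Oryza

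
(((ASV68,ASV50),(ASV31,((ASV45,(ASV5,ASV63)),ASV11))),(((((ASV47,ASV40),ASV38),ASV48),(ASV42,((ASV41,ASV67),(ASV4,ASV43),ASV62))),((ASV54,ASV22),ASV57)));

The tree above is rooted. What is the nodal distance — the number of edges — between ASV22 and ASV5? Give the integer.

10

The MRCA of ASV22 and ASV5 is the root of the tree.
From ASV22 up to that node: 4 branches. From ASV5 up to the same node: 6 branches. Total: 4 + 6 = 10.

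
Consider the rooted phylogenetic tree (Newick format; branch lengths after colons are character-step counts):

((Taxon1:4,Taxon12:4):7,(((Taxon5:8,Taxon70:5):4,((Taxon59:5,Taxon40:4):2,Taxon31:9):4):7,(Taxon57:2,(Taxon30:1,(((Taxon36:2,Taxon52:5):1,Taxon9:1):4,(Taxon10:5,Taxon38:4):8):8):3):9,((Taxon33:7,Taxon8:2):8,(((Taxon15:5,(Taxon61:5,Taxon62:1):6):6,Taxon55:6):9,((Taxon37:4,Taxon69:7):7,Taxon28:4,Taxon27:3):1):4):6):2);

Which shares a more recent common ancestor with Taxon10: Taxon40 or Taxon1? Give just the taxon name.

Taxon40

The MRCA of Taxon10 and Taxon40 subtends (((Taxon5,Taxon70),((Taxon59,Taxon40),Taxon31)),(Taxon57,(Taxon30,(((Taxon36,Taxon52),Taxon9),(Taxon10,Taxon38)))),((Taxon33,Taxon8),(((Taxon15,(Taxon61,Taxon62)),Taxon55),((Taxon37,Taxon69),Taxon28,Taxon27)))) (22 taxa).
The MRCA of Taxon10 and Taxon1 is the root, subtending the entire tree (24 taxa).
The first is nested inside the second, so Taxon10 shares a more recent common ancestor with Taxon40.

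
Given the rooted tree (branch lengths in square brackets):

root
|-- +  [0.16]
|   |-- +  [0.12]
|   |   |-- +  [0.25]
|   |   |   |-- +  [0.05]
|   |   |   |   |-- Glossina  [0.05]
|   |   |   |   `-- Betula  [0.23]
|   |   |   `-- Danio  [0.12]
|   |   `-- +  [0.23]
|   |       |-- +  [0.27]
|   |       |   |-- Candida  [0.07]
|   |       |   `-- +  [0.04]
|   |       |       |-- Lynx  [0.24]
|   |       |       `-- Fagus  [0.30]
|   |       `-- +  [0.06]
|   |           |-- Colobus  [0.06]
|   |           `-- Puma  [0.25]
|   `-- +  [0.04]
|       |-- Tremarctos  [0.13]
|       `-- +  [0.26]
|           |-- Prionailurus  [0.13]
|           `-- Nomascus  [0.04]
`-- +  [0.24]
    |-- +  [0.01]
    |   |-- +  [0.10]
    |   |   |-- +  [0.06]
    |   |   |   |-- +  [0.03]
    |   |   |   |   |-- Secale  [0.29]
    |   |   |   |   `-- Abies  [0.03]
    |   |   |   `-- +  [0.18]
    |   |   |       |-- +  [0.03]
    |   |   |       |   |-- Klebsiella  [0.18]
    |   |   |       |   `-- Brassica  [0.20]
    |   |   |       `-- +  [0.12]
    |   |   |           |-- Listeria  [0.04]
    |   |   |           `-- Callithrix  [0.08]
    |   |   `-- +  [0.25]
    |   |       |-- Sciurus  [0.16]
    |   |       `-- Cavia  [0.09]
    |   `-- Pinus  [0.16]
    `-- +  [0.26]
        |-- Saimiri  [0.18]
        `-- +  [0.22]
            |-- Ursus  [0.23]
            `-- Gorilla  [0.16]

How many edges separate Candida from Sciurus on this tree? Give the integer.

10

The MRCA of Candida and Sciurus is the root of the tree.
From Candida up to that node: 5 branches. From Sciurus up to the same node: 5 branches. Total: 5 + 5 = 10.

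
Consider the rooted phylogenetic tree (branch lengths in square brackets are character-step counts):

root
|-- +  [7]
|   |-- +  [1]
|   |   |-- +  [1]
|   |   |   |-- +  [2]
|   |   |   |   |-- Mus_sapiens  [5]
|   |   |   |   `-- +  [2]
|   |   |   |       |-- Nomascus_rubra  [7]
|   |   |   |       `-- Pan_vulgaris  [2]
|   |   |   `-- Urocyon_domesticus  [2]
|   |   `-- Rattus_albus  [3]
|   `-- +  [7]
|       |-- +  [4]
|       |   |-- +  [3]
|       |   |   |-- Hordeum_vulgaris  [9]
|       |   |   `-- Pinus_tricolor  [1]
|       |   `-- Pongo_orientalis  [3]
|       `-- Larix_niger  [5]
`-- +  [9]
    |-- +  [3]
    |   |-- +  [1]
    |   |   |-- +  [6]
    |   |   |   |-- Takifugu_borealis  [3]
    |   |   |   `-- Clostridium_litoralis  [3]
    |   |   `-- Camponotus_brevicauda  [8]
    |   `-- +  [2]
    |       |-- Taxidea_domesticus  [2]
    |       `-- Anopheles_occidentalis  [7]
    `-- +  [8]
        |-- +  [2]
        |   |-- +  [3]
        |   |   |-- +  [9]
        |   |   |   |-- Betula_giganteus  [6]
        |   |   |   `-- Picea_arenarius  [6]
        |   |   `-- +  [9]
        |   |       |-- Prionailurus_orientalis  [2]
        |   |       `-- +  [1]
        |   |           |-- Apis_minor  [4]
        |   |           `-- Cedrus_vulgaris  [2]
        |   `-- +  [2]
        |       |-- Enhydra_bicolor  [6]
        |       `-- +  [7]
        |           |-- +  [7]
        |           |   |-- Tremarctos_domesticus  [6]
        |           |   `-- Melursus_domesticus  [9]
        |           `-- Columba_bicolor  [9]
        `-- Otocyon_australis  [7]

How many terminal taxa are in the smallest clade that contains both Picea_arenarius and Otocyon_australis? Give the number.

10

The MRCA of Picea_arenarius and Otocyon_australis is the node subtending ((((Betula_giganteus,Picea_arenarius),(Prionailurus_orientalis,(Apis_minor,Cedrus_vulgaris))),(Enhydra_bicolor,((Tremarctos_domesticus,Melursus_domesticus),Columba_bicolor))),Otocyon_australis).
That clade contains 10 terminal taxa: Apis_minor, Betula_giganteus, Cedrus_vulgaris, Columba_bicolor, Enhydra_bicolor, Melursus_domesticus, Otocyon_australis, Picea_arenarius, Prionailurus_orientalis, Tremarctos_domesticus.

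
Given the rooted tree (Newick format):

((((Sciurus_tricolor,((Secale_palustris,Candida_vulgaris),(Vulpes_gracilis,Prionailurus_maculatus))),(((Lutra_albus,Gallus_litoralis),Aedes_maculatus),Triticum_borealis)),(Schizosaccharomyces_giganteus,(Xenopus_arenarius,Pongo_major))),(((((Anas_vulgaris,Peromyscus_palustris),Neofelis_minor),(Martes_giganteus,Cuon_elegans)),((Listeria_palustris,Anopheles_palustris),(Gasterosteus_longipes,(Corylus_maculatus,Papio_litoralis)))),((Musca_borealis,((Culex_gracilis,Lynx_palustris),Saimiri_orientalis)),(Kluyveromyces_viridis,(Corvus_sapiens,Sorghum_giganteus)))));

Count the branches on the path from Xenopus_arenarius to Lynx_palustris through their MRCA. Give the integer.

10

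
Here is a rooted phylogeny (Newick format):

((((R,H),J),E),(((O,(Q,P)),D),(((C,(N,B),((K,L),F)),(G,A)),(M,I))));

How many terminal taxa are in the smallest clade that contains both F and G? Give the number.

The MRCA of F and G is the node subtending ((C,(N,B),((K,L),F)),(G,A)).
That clade contains 8 terminal taxa: A, B, C, F, G, K, L, N.

8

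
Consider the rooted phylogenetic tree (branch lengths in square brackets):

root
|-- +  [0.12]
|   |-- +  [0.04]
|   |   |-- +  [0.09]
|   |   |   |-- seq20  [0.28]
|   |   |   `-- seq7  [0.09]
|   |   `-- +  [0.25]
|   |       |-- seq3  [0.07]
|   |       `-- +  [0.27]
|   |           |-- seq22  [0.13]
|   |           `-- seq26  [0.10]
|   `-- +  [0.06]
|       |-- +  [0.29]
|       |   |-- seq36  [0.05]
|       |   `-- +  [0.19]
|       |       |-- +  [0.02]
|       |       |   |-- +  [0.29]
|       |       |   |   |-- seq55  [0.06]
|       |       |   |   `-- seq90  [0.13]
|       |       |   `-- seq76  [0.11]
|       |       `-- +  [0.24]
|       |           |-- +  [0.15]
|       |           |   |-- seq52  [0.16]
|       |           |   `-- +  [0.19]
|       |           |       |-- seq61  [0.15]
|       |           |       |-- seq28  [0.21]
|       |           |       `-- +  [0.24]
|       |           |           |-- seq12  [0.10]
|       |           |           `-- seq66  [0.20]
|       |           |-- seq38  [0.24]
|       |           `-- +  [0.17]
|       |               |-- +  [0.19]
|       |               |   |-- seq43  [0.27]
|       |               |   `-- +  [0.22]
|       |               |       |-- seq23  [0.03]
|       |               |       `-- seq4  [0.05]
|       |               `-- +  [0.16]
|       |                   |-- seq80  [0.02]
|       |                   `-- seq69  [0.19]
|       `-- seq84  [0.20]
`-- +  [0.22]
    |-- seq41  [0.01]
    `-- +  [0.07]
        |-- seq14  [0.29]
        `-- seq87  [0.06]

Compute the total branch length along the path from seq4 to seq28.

The path runs seq4 → … → MRCA → … → seq28; the MRCA is the node subtending ((seq52,(seq61,seq28,(seq12,seq66))),seq38,((seq43,(seq23,seq4)),(seq80,seq69))).
Branch lengths along that path: 0.05 + 0.22 + 0.19 + 0.17 + 0.15 + 0.19 + 0.21 = 1.18.

1.18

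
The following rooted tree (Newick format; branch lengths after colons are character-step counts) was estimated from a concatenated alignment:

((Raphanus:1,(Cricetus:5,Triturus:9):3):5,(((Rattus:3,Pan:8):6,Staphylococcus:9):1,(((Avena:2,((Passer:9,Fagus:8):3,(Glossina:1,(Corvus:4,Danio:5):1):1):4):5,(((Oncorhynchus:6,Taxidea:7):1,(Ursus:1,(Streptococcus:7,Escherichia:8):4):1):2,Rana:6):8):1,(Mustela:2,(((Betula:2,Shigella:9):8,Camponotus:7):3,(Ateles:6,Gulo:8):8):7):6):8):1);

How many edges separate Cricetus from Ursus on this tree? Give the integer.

The MRCA of Cricetus and Ursus is the root of the tree.
From Cricetus up to that node: 3 branches. From Ursus up to the same node: 7 branches. Total: 3 + 7 = 10.

10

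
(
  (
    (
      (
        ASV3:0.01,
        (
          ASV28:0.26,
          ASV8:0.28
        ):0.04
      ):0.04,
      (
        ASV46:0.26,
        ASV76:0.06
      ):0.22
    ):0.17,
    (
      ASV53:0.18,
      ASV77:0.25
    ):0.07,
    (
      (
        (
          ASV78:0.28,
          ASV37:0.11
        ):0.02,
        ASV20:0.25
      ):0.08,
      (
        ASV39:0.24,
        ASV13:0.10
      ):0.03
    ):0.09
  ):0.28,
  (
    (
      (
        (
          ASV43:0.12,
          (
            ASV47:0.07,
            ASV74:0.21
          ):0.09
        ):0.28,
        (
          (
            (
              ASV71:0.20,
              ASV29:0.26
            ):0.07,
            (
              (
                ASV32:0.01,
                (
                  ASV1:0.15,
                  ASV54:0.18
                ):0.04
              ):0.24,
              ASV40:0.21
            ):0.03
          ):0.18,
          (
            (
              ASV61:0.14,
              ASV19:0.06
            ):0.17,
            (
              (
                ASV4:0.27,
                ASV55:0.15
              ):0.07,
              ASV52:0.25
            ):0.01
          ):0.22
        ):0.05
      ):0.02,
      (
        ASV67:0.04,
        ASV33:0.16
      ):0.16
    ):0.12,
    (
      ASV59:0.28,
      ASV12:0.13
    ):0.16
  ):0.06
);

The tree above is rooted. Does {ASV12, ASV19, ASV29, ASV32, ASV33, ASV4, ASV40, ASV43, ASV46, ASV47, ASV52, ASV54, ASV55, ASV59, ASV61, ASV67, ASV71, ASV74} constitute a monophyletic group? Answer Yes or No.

The MRCA of the listed taxa is the root, so the smallest clade containing them is the whole tree.
That clade also contains ASV1, ASV13, ASV20, ASV28, ASV3, ASV37, ASV39, ASV53, ASV76, ASV77, ASV78, ASV8, which are not in the proposed group, so the group is not monophyletic.

No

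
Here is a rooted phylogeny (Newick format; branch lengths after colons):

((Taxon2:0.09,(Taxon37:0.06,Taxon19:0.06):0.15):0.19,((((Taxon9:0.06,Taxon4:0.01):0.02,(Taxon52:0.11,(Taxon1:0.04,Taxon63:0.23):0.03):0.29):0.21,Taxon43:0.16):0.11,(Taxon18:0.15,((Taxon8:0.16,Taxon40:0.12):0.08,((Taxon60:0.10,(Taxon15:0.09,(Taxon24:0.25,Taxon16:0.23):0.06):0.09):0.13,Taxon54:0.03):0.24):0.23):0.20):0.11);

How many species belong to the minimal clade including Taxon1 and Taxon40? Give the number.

14

The MRCA of Taxon1 and Taxon40 is the node subtending ((((Taxon9,Taxon4),(Taxon52,(Taxon1,Taxon63))),Taxon43),(Taxon18,((Taxon8,Taxon40),((Taxon60,(Taxon15,(Taxon24,Taxon16))),Taxon54)))).
That clade contains 14 terminal taxa: Taxon1, Taxon15, Taxon16, Taxon18, Taxon24, Taxon4, Taxon40, Taxon43, Taxon52, Taxon54, Taxon60, Taxon63, Taxon8, Taxon9.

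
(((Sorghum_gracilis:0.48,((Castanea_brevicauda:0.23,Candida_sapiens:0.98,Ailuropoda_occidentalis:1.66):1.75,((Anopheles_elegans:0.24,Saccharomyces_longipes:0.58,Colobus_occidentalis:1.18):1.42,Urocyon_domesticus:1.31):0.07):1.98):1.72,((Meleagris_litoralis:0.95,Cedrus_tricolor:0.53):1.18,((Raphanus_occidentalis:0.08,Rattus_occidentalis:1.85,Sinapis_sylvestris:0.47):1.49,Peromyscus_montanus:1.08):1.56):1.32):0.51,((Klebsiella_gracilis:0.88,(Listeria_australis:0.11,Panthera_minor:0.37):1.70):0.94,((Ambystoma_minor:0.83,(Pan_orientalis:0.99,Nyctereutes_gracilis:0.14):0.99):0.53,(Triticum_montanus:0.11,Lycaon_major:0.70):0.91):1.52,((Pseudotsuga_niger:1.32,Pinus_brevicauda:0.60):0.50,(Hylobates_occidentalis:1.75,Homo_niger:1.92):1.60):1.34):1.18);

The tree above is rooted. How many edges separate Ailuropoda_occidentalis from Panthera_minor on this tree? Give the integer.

9

The MRCA of Ailuropoda_occidentalis and Panthera_minor is the root of the tree.
From Ailuropoda_occidentalis up to that node: 5 branches. From Panthera_minor up to the same node: 4 branches. Total: 5 + 4 = 9.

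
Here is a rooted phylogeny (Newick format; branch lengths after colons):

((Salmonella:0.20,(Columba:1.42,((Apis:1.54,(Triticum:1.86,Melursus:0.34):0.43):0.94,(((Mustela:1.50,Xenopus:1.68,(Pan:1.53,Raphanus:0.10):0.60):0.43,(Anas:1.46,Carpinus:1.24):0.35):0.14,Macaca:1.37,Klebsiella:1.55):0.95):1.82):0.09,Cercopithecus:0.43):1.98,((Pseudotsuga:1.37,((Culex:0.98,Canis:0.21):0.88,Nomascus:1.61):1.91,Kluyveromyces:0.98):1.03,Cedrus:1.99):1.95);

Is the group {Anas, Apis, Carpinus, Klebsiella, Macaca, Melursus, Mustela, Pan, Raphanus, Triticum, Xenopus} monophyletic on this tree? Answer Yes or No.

The most recent common ancestor of these taxa subtends ((Apis,(Triticum,Melursus)),(((Mustela,Xenopus,(Pan,Raphanus)),(Anas,Carpinus)),Macaca,Klebsiella)).
That clade has exactly 11 tips — every listed taxon and nothing else — so the group is monophyletic.

Yes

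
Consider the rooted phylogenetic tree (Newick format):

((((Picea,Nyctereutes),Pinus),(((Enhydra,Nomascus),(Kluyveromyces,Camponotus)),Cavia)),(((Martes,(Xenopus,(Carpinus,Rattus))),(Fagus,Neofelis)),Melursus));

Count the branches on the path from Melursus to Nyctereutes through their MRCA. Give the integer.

6

The MRCA of Melursus and Nyctereutes is the root of the tree.
From Melursus up to that node: 2 branches. From Nyctereutes up to the same node: 4 branches. Total: 2 + 4 = 6.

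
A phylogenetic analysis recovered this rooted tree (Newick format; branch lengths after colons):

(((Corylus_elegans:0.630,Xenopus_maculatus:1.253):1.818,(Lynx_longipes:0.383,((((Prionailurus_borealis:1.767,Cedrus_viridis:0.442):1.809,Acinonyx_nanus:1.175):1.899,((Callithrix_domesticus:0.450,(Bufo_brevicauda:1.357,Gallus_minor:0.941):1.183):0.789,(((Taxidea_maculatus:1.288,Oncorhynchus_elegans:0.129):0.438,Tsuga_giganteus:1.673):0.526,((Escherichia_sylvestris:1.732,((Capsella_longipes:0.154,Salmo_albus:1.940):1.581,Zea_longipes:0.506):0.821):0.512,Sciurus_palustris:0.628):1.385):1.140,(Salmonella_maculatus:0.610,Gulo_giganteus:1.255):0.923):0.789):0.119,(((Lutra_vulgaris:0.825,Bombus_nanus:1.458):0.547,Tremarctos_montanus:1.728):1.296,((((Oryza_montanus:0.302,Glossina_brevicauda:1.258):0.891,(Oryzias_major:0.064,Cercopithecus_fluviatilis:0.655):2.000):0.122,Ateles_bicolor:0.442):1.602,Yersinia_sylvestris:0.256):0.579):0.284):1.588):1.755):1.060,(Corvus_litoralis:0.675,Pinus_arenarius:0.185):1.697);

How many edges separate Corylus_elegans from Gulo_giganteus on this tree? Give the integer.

8

The MRCA of Corylus_elegans and Gulo_giganteus is the node subtending ((Corylus_elegans,Xenopus_maculatus),(Lynx_longipes,((((Prionailurus_borealis,Cedrus_viridis),Acinonyx_nanus),((Callithrix_domesticus,(Bufo_brevicauda,Gallus_minor)),(((Taxidea_maculatus,Oncorhynchus_elegans),Tsuga_giganteus),((Escherichia_sylvestris,((Capsella_longipes,Salmo_albus),Zea_longipes)),Sciurus_palustris)),(Salmonella_maculatus,Gulo_giganteus))),(((Lutra_vulgaris,Bombus_nanus),Tremarctos_montanus),((((Oryza_montanus,Glossina_brevicauda),(Oryzias_major,Cercopithecus_fluviatilis)),Ateles_bicolor),Yersinia_sylvestris))))).
From Corylus_elegans up to that node: 2 branches. From Gulo_giganteus up to the same node: 6 branches. Total: 2 + 6 = 8.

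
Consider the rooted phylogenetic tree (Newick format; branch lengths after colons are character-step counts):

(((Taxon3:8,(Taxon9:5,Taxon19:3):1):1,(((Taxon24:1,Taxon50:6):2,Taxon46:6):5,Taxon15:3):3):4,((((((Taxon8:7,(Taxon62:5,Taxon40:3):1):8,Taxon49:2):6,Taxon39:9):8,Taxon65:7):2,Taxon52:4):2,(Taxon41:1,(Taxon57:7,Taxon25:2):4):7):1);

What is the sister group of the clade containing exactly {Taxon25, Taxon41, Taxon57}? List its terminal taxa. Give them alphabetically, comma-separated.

Taxon39, Taxon40, Taxon49, Taxon52, Taxon62, Taxon65, Taxon8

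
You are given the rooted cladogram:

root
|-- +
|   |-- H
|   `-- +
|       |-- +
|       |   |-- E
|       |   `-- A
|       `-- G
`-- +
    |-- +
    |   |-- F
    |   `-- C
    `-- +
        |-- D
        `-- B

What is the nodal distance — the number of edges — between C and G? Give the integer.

6

The MRCA of C and G is the root of the tree.
From C up to that node: 3 branches. From G up to the same node: 3 branches. Total: 3 + 3 = 6.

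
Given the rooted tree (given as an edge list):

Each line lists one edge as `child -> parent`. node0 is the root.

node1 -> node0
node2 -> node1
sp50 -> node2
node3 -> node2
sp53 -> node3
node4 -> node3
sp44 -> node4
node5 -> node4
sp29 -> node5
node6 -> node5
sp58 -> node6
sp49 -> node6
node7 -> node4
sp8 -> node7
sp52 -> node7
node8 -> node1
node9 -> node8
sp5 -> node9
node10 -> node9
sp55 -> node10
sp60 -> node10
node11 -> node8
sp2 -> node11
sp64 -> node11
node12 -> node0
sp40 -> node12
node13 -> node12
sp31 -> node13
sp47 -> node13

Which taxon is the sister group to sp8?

sp52

sp8 attaches to the tree at the node subtending (sp8,sp52).
The other lineage descending from that same node — the sister group — is the single tip sp52.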